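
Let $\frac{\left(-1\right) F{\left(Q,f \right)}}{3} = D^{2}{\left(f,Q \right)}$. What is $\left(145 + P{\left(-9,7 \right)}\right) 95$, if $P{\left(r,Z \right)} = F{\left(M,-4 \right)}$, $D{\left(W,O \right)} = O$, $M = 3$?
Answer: $11210$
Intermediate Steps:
$F{\left(Q,f \right)} = - 3 Q^{2}$
$P{\left(r,Z \right)} = -27$ ($P{\left(r,Z \right)} = - 3 \cdot 3^{2} = \left(-3\right) 9 = -27$)
$\left(145 + P{\left(-9,7 \right)}\right) 95 = \left(145 - 27\right) 95 = 118 \cdot 95 = 11210$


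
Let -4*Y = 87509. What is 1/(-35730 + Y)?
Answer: -4/230429 ≈ -1.7359e-5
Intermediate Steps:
Y = -87509/4 (Y = -¼*87509 = -87509/4 ≈ -21877.)
1/(-35730 + Y) = 1/(-35730 - 87509/4) = 1/(-230429/4) = -4/230429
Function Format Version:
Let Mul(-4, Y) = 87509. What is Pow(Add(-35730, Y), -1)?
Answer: Rational(-4, 230429) ≈ -1.7359e-5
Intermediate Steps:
Y = Rational(-87509, 4) (Y = Mul(Rational(-1, 4), 87509) = Rational(-87509, 4) ≈ -21877.)
Pow(Add(-35730, Y), -1) = Pow(Add(-35730, Rational(-87509, 4)), -1) = Pow(Rational(-230429, 4), -1) = Rational(-4, 230429)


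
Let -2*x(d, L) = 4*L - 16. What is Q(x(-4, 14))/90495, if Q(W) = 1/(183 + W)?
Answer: 1/14750685 ≈ 6.7794e-8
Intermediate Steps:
x(d, L) = 8 - 2*L (x(d, L) = -(4*L - 16)/2 = -(-16 + 4*L)/2 = 8 - 2*L)
Q(x(-4, 14))/90495 = 1/((183 + (8 - 2*14))*90495) = (1/90495)/(183 + (8 - 28)) = (1/90495)/(183 - 20) = (1/90495)/163 = (1/163)*(1/90495) = 1/14750685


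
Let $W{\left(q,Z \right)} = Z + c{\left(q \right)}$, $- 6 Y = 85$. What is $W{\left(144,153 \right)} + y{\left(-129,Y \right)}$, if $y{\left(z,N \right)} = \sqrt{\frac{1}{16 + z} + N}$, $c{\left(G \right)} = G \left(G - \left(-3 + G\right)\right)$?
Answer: $585 + \frac{i \sqrt{6516258}}{678} \approx 585.0 + 3.765 i$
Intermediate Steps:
$Y = - \frac{85}{6}$ ($Y = \left(- \frac{1}{6}\right) 85 = - \frac{85}{6} \approx -14.167$)
$c{\left(G \right)} = 3 G$ ($c{\left(G \right)} = G 3 = 3 G$)
$W{\left(q,Z \right)} = Z + 3 q$
$y{\left(z,N \right)} = \sqrt{N + \frac{1}{16 + z}}$
$W{\left(144,153 \right)} + y{\left(-129,Y \right)} = \left(153 + 3 \cdot 144\right) + \sqrt{\frac{1 - \frac{85 \left(16 - 129\right)}{6}}{16 - 129}} = \left(153 + 432\right) + \sqrt{\frac{1 - - \frac{9605}{6}}{-113}} = 585 + \sqrt{- \frac{1 + \frac{9605}{6}}{113}} = 585 + \sqrt{\left(- \frac{1}{113}\right) \frac{9611}{6}} = 585 + \sqrt{- \frac{9611}{678}} = 585 + \frac{i \sqrt{6516258}}{678}$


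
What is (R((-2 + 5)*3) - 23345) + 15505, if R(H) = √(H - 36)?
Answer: -7840 + 3*I*√3 ≈ -7840.0 + 5.1962*I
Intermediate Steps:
R(H) = √(-36 + H)
(R((-2 + 5)*3) - 23345) + 15505 = (√(-36 + (-2 + 5)*3) - 23345) + 15505 = (√(-36 + 3*3) - 23345) + 15505 = (√(-36 + 9) - 23345) + 15505 = (√(-27) - 23345) + 15505 = (3*I*√3 - 23345) + 15505 = (-23345 + 3*I*√3) + 15505 = -7840 + 3*I*√3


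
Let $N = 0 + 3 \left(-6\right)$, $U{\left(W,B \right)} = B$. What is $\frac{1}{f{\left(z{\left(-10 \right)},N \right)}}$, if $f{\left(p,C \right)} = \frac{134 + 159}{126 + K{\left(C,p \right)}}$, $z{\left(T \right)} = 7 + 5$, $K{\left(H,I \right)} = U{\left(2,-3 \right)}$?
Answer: $\frac{123}{293} \approx 0.4198$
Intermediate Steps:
$K{\left(H,I \right)} = -3$
$z{\left(T \right)} = 12$
$N = -18$ ($N = 0 - 18 = -18$)
$f{\left(p,C \right)} = \frac{293}{123}$ ($f{\left(p,C \right)} = \frac{134 + 159}{126 - 3} = \frac{293}{123}$)
$\frac{1}{f{\left(z{\left(-10 \right)},N \right)}} = \frac{1}{\frac{293}{123}} = \frac{123}{293}$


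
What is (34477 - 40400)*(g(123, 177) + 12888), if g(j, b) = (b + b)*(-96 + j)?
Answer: -132947658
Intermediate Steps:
g(j, b) = 2*b*(-96 + j) (g(j, b) = (2*b)*(-96 + j) = 2*b*(-96 + j))
(34477 - 40400)*(g(123, 177) + 12888) = (34477 - 40400)*(2*177*(-96 + 123) + 12888) = -5923*(2*177*27 + 12888) = -5923*(9558 + 12888) = -5923*22446 = -132947658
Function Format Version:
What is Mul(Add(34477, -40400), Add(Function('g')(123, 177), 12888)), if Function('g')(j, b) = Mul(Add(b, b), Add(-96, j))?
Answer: -132947658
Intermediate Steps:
Function('g')(j, b) = Mul(2, b, Add(-96, j)) (Function('g')(j, b) = Mul(Mul(2, b), Add(-96, j)) = Mul(2, b, Add(-96, j)))
Mul(Add(34477, -40400), Add(Function('g')(123, 177), 12888)) = Mul(Add(34477, -40400), Add(Mul(2, 177, Add(-96, 123)), 12888)) = Mul(-5923, Add(Mul(2, 177, 27), 12888)) = Mul(-5923, Add(9558, 12888)) = Mul(-5923, 22446) = -132947658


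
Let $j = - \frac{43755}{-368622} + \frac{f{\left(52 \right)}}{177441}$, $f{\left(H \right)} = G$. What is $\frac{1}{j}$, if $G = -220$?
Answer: $\frac{660693498}{77604385} \approx 8.5136$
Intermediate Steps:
$f{\left(H \right)} = -220$
$j = \frac{77604385}{660693498}$ ($j = - \frac{43755}{-368622} - \frac{220}{177441} = \left(-43755\right) \left(- \frac{1}{368622}\right) - \frac{20}{16131} = \frac{14585}{122874} - \frac{20}{16131} = \frac{77604385}{660693498} \approx 0.11746$)
$\frac{1}{j} = \frac{1}{\frac{77604385}{660693498}} = \frac{660693498}{77604385}$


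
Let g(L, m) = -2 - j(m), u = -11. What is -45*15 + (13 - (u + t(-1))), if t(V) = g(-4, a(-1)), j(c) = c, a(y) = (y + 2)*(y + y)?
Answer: -651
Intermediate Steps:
a(y) = 2*y*(2 + y) (a(y) = (2 + y)*(2*y) = 2*y*(2 + y))
g(L, m) = -2 - m
t(V) = 0 (t(V) = -2 - 2*(-1)*(2 - 1) = -2 - 2*(-1) = -2 - 1*(-2) = -2 + 2 = 0)
-45*15 + (13 - (u + t(-1))) = -45*15 + (13 - (-11 + 0)) = -675 + (13 - 1*(-11)) = -675 + (13 + 11) = -675 + 24 = -651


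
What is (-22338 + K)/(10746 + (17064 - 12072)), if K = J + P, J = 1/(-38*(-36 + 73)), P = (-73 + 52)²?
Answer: -715981/514596 ≈ -1.3913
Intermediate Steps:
P = 441 (P = (-21)² = 441)
J = -1/1406 (J = 1/(-38*37) = 1/(-1406) = -1/1406 ≈ -0.00071124)
K = 620045/1406 (K = -1/1406 + 441 = 620045/1406 ≈ 441.00)
(-22338 + K)/(10746 + (17064 - 12072)) = (-22338 + 620045/1406)/(10746 + (17064 - 12072)) = -30787183/(1406*(10746 + 4992)) = -30787183/1406/15738 = -30787183/1406*1/15738 = -715981/514596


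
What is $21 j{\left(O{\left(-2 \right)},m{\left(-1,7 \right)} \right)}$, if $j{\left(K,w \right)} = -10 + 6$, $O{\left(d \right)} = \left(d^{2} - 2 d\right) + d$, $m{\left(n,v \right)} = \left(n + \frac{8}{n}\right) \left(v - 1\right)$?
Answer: $-84$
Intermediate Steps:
$m{\left(n,v \right)} = \left(-1 + v\right) \left(n + \frac{8}{n}\right)$ ($m{\left(n,v \right)} = \left(n + \frac{8}{n}\right) \left(-1 + v\right) = \left(-1 + v\right) \left(n + \frac{8}{n}\right)$)
$O{\left(d \right)} = d^{2} - d$
$j{\left(K,w \right)} = -4$
$21 j{\left(O{\left(-2 \right)},m{\left(-1,7 \right)} \right)} = 21 \left(-4\right) = -84$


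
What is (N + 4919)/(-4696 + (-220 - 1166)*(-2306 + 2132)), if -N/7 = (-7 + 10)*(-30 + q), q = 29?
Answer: 1235/59117 ≈ 0.020891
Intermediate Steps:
N = 21 (N = -7*(-7 + 10)*(-30 + 29) = -21*(-1) = -7*(-3) = 21)
(N + 4919)/(-4696 + (-220 - 1166)*(-2306 + 2132)) = (21 + 4919)/(-4696 + (-220 - 1166)*(-2306 + 2132)) = 4940/(-4696 - 1386*(-174)) = 4940/(-4696 + 241164) = 4940/236468 = 4940*(1/236468) = 1235/59117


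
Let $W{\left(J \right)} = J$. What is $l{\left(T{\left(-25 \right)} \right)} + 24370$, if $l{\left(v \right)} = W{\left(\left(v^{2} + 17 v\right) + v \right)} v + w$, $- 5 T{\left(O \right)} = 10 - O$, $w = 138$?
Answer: $25047$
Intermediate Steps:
$T{\left(O \right)} = -2 + \frac{O}{5}$ ($T{\left(O \right)} = - \frac{10 - O}{5} = -2 + \frac{O}{5}$)
$l{\left(v \right)} = 138 + v \left(v^{2} + 18 v\right)$ ($l{\left(v \right)} = \left(\left(v^{2} + 17 v\right) + v\right) v + 138 = \left(v^{2} + 18 v\right) v + 138 = v \left(v^{2} + 18 v\right) + 138 = 138 + v \left(v^{2} + 18 v\right)$)
$l{\left(T{\left(-25 \right)} \right)} + 24370 = \left(138 + \left(-2 + \frac{1}{5} \left(-25\right)\right)^{2} \left(18 + \left(-2 + \frac{1}{5} \left(-25\right)\right)\right)\right) + 24370 = \left(138 + \left(-2 - 5\right)^{2} \left(18 - 7\right)\right) + 24370 = \left(138 + \left(-7\right)^{2} \left(18 - 7\right)\right) + 24370 = \left(138 + 49 \cdot 11\right) + 24370 = \left(138 + 539\right) + 24370 = 677 + 24370 = 25047$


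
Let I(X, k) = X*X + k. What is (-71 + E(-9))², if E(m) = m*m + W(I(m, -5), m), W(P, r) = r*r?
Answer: 8281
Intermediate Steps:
I(X, k) = k + X² (I(X, k) = X² + k = k + X²)
W(P, r) = r²
E(m) = 2*m² (E(m) = m*m + m² = m² + m² = 2*m²)
(-71 + E(-9))² = (-71 + 2*(-9)²)² = (-71 + 2*81)² = (-71 + 162)² = 91² = 8281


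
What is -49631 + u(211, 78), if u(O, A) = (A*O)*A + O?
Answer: 1234304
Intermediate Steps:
u(O, A) = O + O*A**2 (u(O, A) = O*A**2 + O = O + O*A**2)
-49631 + u(211, 78) = -49631 + 211*(1 + 78**2) = -49631 + 211*(1 + 6084) = -49631 + 211*6085 = -49631 + 1283935 = 1234304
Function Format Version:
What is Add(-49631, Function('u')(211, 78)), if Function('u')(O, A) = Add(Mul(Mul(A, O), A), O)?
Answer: 1234304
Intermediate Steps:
Function('u')(O, A) = Add(O, Mul(O, Pow(A, 2))) (Function('u')(O, A) = Add(Mul(O, Pow(A, 2)), O) = Add(O, Mul(O, Pow(A, 2))))
Add(-49631, Function('u')(211, 78)) = Add(-49631, Mul(211, Add(1, Pow(78, 2)))) = Add(-49631, Mul(211, Add(1, 6084))) = Add(-49631, Mul(211, 6085)) = Add(-49631, 1283935) = 1234304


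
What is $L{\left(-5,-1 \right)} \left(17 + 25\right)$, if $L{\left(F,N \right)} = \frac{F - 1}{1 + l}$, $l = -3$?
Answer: $126$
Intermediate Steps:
$L{\left(F,N \right)} = \frac{1}{2} - \frac{F}{2}$ ($L{\left(F,N \right)} = \frac{F - 1}{1 - 3} = \frac{-1 + F}{-2} = \left(-1 + F\right) \left(- \frac{1}{2}\right) = \frac{1}{2} - \frac{F}{2}$)
$L{\left(-5,-1 \right)} \left(17 + 25\right) = \left(\frac{1}{2} - - \frac{5}{2}\right) \left(17 + 25\right) = \left(\frac{1}{2} + \frac{5}{2}\right) 42 = 3 \cdot 42 = 126$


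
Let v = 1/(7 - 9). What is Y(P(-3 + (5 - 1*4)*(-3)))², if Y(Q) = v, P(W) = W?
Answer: ¼ ≈ 0.25000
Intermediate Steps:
v = -½ (v = 1/(-2) = -½ ≈ -0.50000)
Y(Q) = -½
Y(P(-3 + (5 - 1*4)*(-3)))² = (-½)² = ¼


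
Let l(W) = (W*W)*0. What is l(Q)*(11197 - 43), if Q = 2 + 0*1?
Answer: 0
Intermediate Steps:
Q = 2 (Q = 2 + 0 = 2)
l(W) = 0 (l(W) = W²*0 = 0)
l(Q)*(11197 - 43) = 0*(11197 - 43) = 0*11154 = 0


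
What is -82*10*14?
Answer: -11480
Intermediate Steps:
-82*10*14 = -820*14 = -11480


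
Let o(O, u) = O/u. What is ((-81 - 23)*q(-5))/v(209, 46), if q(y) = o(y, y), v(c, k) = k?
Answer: -52/23 ≈ -2.2609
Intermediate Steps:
q(y) = 1 (q(y) = y/y = 1)
((-81 - 23)*q(-5))/v(209, 46) = ((-81 - 23)*1)/46 = -104*1*(1/46) = -104*1/46 = -52/23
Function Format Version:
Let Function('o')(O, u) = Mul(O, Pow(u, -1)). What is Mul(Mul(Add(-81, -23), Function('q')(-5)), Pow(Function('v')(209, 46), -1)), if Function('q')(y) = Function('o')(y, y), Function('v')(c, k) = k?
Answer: Rational(-52, 23) ≈ -2.2609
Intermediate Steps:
Function('q')(y) = 1 (Function('q')(y) = Mul(y, Pow(y, -1)) = 1)
Mul(Mul(Add(-81, -23), Function('q')(-5)), Pow(Function('v')(209, 46), -1)) = Mul(Mul(Add(-81, -23), 1), Pow(46, -1)) = Mul(Mul(-104, 1), Rational(1, 46)) = Mul(-104, Rational(1, 46)) = Rational(-52, 23)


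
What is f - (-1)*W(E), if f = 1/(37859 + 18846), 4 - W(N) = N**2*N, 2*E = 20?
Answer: -56478179/56705 ≈ -996.00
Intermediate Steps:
E = 10 (E = (1/2)*20 = 10)
W(N) = 4 - N**3 (W(N) = 4 - N**2*N = 4 - N**3)
f = 1/56705 ≈ 1.7635e-5
f - (-1)*W(E) = 1/56705 - (-1)*(4 - 1*10**3) = 1/56705 - (-1)*(4 - 1*1000) = 1/56705 - (-1)*(4 - 1000) = 1/56705 - (-1)*(-996) = 1/56705 - 1*996 = 1/56705 - 996 = -56478179/56705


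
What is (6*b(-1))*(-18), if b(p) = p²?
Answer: -108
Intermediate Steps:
(6*b(-1))*(-18) = (6*(-1)²)*(-18) = (6*1)*(-18) = 6*(-18) = -108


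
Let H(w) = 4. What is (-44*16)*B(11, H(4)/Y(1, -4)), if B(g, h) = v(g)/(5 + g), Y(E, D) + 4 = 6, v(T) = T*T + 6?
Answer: -5588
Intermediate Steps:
v(T) = 6 + T² (v(T) = T² + 6 = 6 + T²)
Y(E, D) = 2 (Y(E, D) = -4 + 6 = 2)
B(g, h) = (6 + g²)/(5 + g)
(-44*16)*B(11, H(4)/Y(1, -4)) = (-44*16)*((6 + 11²)/(5 + 11)) = -704*(6 + 121)/16 = -44*127 = -704*127/16 = -5588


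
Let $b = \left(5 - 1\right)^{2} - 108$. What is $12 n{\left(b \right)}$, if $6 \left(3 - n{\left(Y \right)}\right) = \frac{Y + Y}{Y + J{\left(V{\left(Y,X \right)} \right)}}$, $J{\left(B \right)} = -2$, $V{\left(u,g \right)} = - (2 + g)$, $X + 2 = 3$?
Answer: $\frac{1508}{47} \approx 32.085$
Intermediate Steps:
$X = 1$ ($X = -2 + 3 = 1$)
$b = -92$ ($b = 4^{2} - 108 = 16 - 108 = -92$)
$V{\left(u,g \right)} = -2 - g$
$n{\left(Y \right)} = 3 - \frac{Y}{3 \left(-2 + Y\right)}$ ($n{\left(Y \right)} = 3 - \frac{\left(Y + Y\right) \frac{1}{Y - 2}}{6} = 3 - \frac{2 Y \frac{1}{-2 + Y}}{6} = 3 - \frac{Y}{3 \left(-2 + Y\right)}$)
$12 n{\left(b \right)} = 12 \frac{2 \left(-9 + 4 \left(-92\right)\right)}{3 \left(-2 - 92\right)} = 12 \frac{2 \left(-9 - 368\right)}{3 \left(-94\right)} = 12 \cdot \frac{2}{3} \left(- \frac{1}{94}\right) \left(-377\right) = 12 \cdot \frac{377}{141} = \frac{1508}{47}$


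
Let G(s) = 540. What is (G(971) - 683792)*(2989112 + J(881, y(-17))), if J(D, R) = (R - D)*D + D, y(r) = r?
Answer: -1502372076460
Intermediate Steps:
J(D, R) = D + D*(R - D) (J(D, R) = D*(R - D) + D = D + D*(R - D))
(G(971) - 683792)*(2989112 + J(881, y(-17))) = (540 - 683792)*(2989112 + 881*(1 - 17 - 1*881)) = -683252*(2989112 + 881*(1 - 17 - 881)) = -683252*(2989112 + 881*(-897)) = -683252*(2989112 - 790257) = -683252*2198855 = -1502372076460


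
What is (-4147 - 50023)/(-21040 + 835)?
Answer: 10834/4041 ≈ 2.6810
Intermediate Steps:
(-4147 - 50023)/(-21040 + 835) = -54170/(-20205) = -54170*(-1/20205) = 10834/4041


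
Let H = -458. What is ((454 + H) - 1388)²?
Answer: 1937664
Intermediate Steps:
((454 + H) - 1388)² = ((454 - 458) - 1388)² = (-4 - 1388)² = (-1392)² = 1937664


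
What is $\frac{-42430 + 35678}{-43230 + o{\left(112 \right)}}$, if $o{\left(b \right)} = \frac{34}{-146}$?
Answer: $\frac{492896}{3155807} \approx 0.15619$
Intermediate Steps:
$o{\left(b \right)} = - \frac{17}{73}$ ($o{\left(b \right)} = 34 \left(- \frac{1}{146}\right) = - \frac{17}{73}$)
$\frac{-42430 + 35678}{-43230 + o{\left(112 \right)}} = \frac{-42430 + 35678}{-43230 - \frac{17}{73}} = - \frac{6752}{- \frac{3155807}{73}} = \left(-6752\right) \left(- \frac{73}{3155807}\right) = \frac{492896}{3155807}$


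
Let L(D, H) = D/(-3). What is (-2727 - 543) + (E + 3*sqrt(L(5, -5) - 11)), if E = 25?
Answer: -3245 + I*sqrt(114) ≈ -3245.0 + 10.677*I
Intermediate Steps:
L(D, H) = -D/3 (L(D, H) = D*(-1/3) = -D/3)
(-2727 - 543) + (E + 3*sqrt(L(5, -5) - 11)) = (-2727 - 543) + (25 + 3*sqrt(-1/3*5 - 11)) = -3270 + (25 + 3*sqrt(-5/3 - 11)) = -3270 + (25 + 3*sqrt(-38/3)) = -3270 + (25 + 3*(I*sqrt(114)/3)) = -3270 + (25 + I*sqrt(114)) = -3245 + I*sqrt(114)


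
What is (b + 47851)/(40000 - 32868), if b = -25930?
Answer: 21921/7132 ≈ 3.0736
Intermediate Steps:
(b + 47851)/(40000 - 32868) = (-25930 + 47851)/(40000 - 32868) = 21921/7132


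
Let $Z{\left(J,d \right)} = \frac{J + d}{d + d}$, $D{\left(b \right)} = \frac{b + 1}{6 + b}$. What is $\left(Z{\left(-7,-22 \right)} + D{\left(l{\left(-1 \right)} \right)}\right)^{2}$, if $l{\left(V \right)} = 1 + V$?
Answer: $\frac{11881}{17424} \approx 0.68188$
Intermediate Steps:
$D{\left(b \right)} = \frac{1 + b}{6 + b}$
$Z{\left(J,d \right)} = \frac{J + d}{2 d}$
$\left(Z{\left(-7,-22 \right)} + D{\left(l{\left(-1 \right)} \right)}\right)^{2} = \left(\frac{-7 - 22}{2 \left(-22\right)} + \frac{1 + \left(1 - 1\right)}{6 + \left(1 - 1\right)}\right)^{2} = \left(\frac{1}{2} \left(- \frac{1}{22}\right) \left(-29\right) + \frac{1 + 0}{6 + 0}\right)^{2} = \left(\frac{29}{44} + \frac{1}{6} \cdot 1\right)^{2} = \left(\frac{29}{44} + \frac{1}{6}\right)^{2} = \left(\frac{109}{132}\right)^{2} = \frac{11881}{17424}$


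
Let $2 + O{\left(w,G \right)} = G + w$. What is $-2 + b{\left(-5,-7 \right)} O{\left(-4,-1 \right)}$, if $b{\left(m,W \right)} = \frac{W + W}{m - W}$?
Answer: $47$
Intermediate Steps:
$b{\left(m,W \right)} = \frac{2 W}{m - W}$
$O{\left(w,G \right)} = -2 + G + w$ ($O{\left(w,G \right)} = -2 + \left(G + w\right) = -2 + G + w$)
$-2 + b{\left(-5,-7 \right)} O{\left(-4,-1 \right)} = -2 + 2 \left(-7\right) \frac{1}{-5 - -7} \left(-2 - 1 - 4\right) = -2 + 2 \left(-7\right) \frac{1}{-5 + 7} \left(-7\right) = -2 + 2 \left(-7\right) \frac{1}{2} \left(-7\right) = -2 - -49 = -2 + 49 = 47$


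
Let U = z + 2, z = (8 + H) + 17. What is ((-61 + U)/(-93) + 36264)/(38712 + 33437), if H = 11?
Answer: 3372575/6709857 ≈ 0.50263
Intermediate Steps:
z = 36 (z = (8 + 11) + 17 = 19 + 17 = 36)
U = 38 (U = 36 + 2 = 38)
((-61 + U)/(-93) + 36264)/(38712 + 33437) = ((-61 + 38)/(-93) + 36264)/(38712 + 33437) = (-23*(-1/93) + 36264)/72149 = (23/93 + 36264)*(1/72149) = (3372575/93)*(1/72149) = 3372575/6709857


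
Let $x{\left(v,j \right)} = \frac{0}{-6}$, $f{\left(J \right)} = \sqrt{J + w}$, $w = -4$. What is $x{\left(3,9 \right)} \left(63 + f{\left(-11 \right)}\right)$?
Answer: $0$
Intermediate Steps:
$f{\left(J \right)} = \sqrt{-4 + J}$ ($f{\left(J \right)} = \sqrt{J - 4} = \sqrt{-4 + J}$)
$x{\left(v,j \right)} = 0$ ($x{\left(v,j \right)} = 0 \left(- \frac{1}{6}\right) = 0$)
$x{\left(3,9 \right)} \left(63 + f{\left(-11 \right)}\right) = 0 \left(63 + \sqrt{-4 - 11}\right) = 0 \left(63 + \sqrt{-15}\right) = 0 \left(63 + i \sqrt{15}\right) = 0$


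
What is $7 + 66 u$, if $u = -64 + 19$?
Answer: $-2963$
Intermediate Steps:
$u = -45$
$7 + 66 u = 7 + 66 \left(-45\right) = 7 - 2970 = -2963$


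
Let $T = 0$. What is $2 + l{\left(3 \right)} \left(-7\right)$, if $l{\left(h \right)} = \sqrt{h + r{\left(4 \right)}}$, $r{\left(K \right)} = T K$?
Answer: $2 - 7 \sqrt{3} \approx -10.124$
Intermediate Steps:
$r{\left(K \right)} = 0$ ($r{\left(K \right)} = 0 K = 0$)
$l{\left(h \right)} = \sqrt{h}$ ($l{\left(h \right)} = \sqrt{h + 0} = \sqrt{h}$)
$2 + l{\left(3 \right)} \left(-7\right) = 2 + \sqrt{3} \left(-7\right) = 2 - 7 \sqrt{3}$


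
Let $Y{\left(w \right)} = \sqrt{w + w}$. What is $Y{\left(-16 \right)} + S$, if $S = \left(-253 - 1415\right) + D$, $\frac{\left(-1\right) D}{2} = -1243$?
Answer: $818 + 4 i \sqrt{2} \approx 818.0 + 5.6569 i$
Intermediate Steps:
$D = 2486$ ($D = \left(-2\right) \left(-1243\right) = 2486$)
$Y{\left(w \right)} = \sqrt{2} \sqrt{w}$ ($Y{\left(w \right)} = \sqrt{2 w} = \sqrt{2} \sqrt{w}$)
$S = 818$ ($S = \left(-253 - 1415\right) + 2486 = -1668 + 2486 = 818$)
$Y{\left(-16 \right)} + S = \sqrt{2} \sqrt{-16} + 818 = \sqrt{2} \cdot 4 i + 818 = 4 i \sqrt{2} + 818 = 818 + 4 i \sqrt{2}$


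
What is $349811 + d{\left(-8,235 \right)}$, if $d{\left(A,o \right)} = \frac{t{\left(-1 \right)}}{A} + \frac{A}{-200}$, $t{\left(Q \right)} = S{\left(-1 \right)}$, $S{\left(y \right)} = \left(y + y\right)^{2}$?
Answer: $\frac{17490527}{50} \approx 3.4981 \cdot 10^{5}$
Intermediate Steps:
$S{\left(y \right)} = 4 y^{2}$ ($S{\left(y \right)} = \left(2 y\right)^{2} = 4 y^{2}$)
$t{\left(Q \right)} = 4$ ($t{\left(Q \right)} = 4 \left(-1\right)^{2} = 4 \cdot 1 = 4$)
$d{\left(A,o \right)} = \frac{4}{A} - \frac{A}{200}$ ($d{\left(A,o \right)} = \frac{4}{A} + \frac{A}{-200} = \frac{4}{A} + A \left(- \frac{1}{200}\right) = \frac{4}{A} - \frac{A}{200}$)
$349811 + d{\left(-8,235 \right)} = 349811 + \left(\frac{4}{-8} - - \frac{1}{25}\right) = 349811 + \left(4 \left(- \frac{1}{8}\right) + \frac{1}{25}\right) = 349811 + \left(- \frac{1}{2} + \frac{1}{25}\right) = 349811 - \frac{23}{50} = \frac{17490527}{50}$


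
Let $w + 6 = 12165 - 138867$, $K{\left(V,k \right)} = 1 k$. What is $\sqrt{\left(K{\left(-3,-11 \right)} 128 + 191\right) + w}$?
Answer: $5 i \sqrt{5117} \approx 357.67 i$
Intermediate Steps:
$K{\left(V,k \right)} = k$
$w = -126708$ ($w = -6 + \left(12165 - 138867\right) = -6 - 126702 = -126708$)
$\sqrt{\left(K{\left(-3,-11 \right)} 128 + 191\right) + w} = \sqrt{\left(\left(-11\right) 128 + 191\right) - 126708} = \sqrt{\left(-1408 + 191\right) - 126708} = \sqrt{-1217 - 126708} = \sqrt{-127925} = 5 i \sqrt{5117}$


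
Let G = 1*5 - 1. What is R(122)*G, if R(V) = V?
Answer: 488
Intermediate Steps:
G = 4 (G = 5 - 1 = 4)
R(122)*G = 122*4 = 488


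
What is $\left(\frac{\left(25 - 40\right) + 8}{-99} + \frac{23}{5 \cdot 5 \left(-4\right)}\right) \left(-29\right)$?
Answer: $\frac{45733}{9900} \approx 4.6195$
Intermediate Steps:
$\left(\frac{\left(25 - 40\right) + 8}{-99} + \frac{23}{5 \cdot 5 \left(-4\right)}\right) \left(-29\right) = \left(\left(-15 + 8\right) \left(- \frac{1}{99}\right) + \frac{23}{25 \left(-4\right)}\right) \left(-29\right) = \left(\left(-7\right) \left(- \frac{1}{99}\right) + \frac{23}{-100}\right) \left(-29\right) = \left(\frac{7}{99} + 23 \left(- \frac{1}{100}\right)\right) \left(-29\right) = \left(\frac{7}{99} - \frac{23}{100}\right) \left(-29\right) = \left(- \frac{1577}{9900}\right) \left(-29\right) = \frac{45733}{9900}$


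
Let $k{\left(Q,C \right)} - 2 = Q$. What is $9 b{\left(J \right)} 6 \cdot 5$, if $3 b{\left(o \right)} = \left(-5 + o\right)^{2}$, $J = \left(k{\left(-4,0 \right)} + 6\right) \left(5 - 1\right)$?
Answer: $10890$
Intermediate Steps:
$k{\left(Q,C \right)} = 2 + Q$
$J = 16$ ($J = \left(\left(2 - 4\right) + 6\right) \left(5 - 1\right) = \left(-2 + 6\right) 4 = 4 \cdot 4 = 16$)
$b{\left(o \right)} = \frac{\left(-5 + o\right)^{2}}{3}$
$9 b{\left(J \right)} 6 \cdot 5 = 9 \frac{\left(-5 + 16\right)^{2}}{3} \cdot 6 \cdot 5 = 9 \frac{11^{2}}{3} \cdot 30 = 9 \cdot \frac{1}{3} \cdot 121 \cdot 30 = 9 \cdot \frac{121}{3} \cdot 30 = 363 \cdot 30 = 10890$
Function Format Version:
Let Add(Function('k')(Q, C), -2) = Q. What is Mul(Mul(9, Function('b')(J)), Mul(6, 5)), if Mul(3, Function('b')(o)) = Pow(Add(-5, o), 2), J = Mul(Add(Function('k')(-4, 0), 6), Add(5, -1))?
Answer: 10890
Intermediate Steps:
Function('k')(Q, C) = Add(2, Q)
J = 16 (J = Mul(Add(Add(2, -4), 6), Add(5, -1)) = Mul(Add(-2, 6), 4) = Mul(4, 4) = 16)
Function('b')(o) = Mul(Rational(1, 3), Pow(Add(-5, o), 2))
Mul(Mul(9, Function('b')(J)), Mul(6, 5)) = Mul(Mul(9, Mul(Rational(1, 3), Pow(Add(-5, 16), 2))), Mul(6, 5)) = Mul(Mul(9, Mul(Rational(1, 3), Pow(11, 2))), 30) = Mul(Mul(9, Mul(Rational(1, 3), 121)), 30) = Mul(Mul(9, Rational(121, 3)), 30) = Mul(363, 30) = 10890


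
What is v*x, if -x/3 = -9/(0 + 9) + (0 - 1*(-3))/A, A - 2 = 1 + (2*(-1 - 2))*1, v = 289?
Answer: 1734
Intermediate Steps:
A = -3 (A = 2 + (1 + (2*(-1 - 2))*1) = 2 + (1 + (2*(-3))*1) = 2 + (1 - 6*1) = 2 + (1 - 6) = 2 - 5 = -3)
x = 6 (x = -3*(-9/(0 + 9) + (0 - 1*(-3))/(-3)) = -3*(-9/9 + (0 + 3)*(-⅓)) = -3*(-9*⅑ + 3*(-⅓)) = -3*(-1 - 1) = -3*(-2) = 6)
v*x = 289*6 = 1734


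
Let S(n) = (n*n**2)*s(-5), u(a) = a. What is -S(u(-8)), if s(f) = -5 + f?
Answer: -5120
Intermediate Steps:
S(n) = -10*n**3 (S(n) = (n*n**2)*(-5 - 5) = n**3*(-10) = -10*n**3)
-S(u(-8)) = -(-10)*(-8)**3 = -(-10)*(-512) = -1*5120 = -5120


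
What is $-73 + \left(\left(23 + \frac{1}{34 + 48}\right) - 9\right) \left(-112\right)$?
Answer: $- \frac{67337}{41} \approx -1642.4$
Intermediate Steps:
$-73 + \left(\left(23 + \frac{1}{34 + 48}\right) - 9\right) \left(-112\right) = -73 + \left(\left(23 + \frac{1}{82}\right) - 9\right) \left(-112\right) = -73 + \left(\frac{1887}{82} - 9\right) \left(-112\right) = -73 + \frac{1149}{82} \left(-112\right) = -73 - \frac{64344}{41} = - \frac{67337}{41}$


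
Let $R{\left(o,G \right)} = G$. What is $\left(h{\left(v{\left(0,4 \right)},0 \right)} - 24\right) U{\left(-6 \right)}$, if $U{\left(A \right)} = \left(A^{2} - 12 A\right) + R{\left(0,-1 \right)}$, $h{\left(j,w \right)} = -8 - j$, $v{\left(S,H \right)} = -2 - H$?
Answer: $-2782$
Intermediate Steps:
$U{\left(A \right)} = -1 + A^{2} - 12 A$ ($U{\left(A \right)} = \left(A^{2} - 12 A\right) - 1 = -1 + A^{2} - 12 A$)
$\left(h{\left(v{\left(0,4 \right)},0 \right)} - 24\right) U{\left(-6 \right)} = \left(\left(-8 - \left(-2 - 4\right)\right) - 24\right) \left(-1 + \left(-6\right)^{2} - -72\right) = \left(\left(-8 - \left(-2 - 4\right)\right) - 24\right) \left(-1 + 36 + 72\right) = \left(\left(-8 - -6\right) - 24\right) 107 = \left(\left(-8 + 6\right) - 24\right) 107 = \left(-2 - 24\right) 107 = \left(-26\right) 107 = -2782$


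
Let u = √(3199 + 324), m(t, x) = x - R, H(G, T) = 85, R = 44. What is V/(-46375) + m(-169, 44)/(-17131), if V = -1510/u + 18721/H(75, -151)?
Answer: -18721/3941875 + 302*√3523/32675825 ≈ -0.0042007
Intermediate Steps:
m(t, x) = -44 + x (m(t, x) = x - 1*44 = x - 44 = -44 + x)
u = √3523 ≈ 59.355
V = 18721/85 - 1510*√3523/3523 (V = -1510*√3523/3523 + 18721/85 = 18721/85 - 1510*√3523/3523 ≈ 194.81)
V/(-46375) + m(-169, 44)/(-17131) = (18721/85 - 1510*√3523/3523)/(-46375) + (-44 + 44)/(-17131) = (18721/85 - 1510*√3523/3523)*(-1/46375) + 0*(-1/17131) = (-18721/3941875 + 302*√3523/32675825) + 0 = -18721/3941875 + 302*√3523/32675825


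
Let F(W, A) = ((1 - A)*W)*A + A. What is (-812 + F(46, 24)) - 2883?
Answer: -29063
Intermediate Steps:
F(W, A) = A + A*W*(1 - A) (F(W, A) = (W*(1 - A))*A + A = A*W*(1 - A) + A = A + A*W*(1 - A))
(-812 + F(46, 24)) - 2883 = (-812 + 24*(1 + 46 - 1*24*46)) - 2883 = (-812 + 24*(1 + 46 - 1104)) - 2883 = (-812 + 24*(-1057)) - 2883 = (-812 - 25368) - 2883 = -26180 - 2883 = -29063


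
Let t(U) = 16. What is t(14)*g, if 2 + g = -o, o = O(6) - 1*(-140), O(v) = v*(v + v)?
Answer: -3424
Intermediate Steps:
O(v) = 2*v**2 (O(v) = v*(2*v) = 2*v**2)
o = 212 (o = 2*6**2 - 1*(-140) = 2*36 + 140 = 72 + 140 = 212)
g = -214 (g = -2 - 1*212 = -2 - 212 = -214)
t(14)*g = 16*(-214) = -3424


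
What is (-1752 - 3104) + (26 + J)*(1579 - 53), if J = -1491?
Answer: -2240446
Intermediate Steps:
(-1752 - 3104) + (26 + J)*(1579 - 53) = (-1752 - 3104) + (26 - 1491)*(1579 - 53) = -4856 - 1465*1526 = -4856 - 2235590 = -2240446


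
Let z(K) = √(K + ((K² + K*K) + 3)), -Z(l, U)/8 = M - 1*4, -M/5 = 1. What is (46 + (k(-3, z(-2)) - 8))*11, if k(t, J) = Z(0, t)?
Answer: 1210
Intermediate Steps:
M = -5 (M = -5*1 = -5)
Z(l, U) = 72 (Z(l, U) = -8*(-5 - 1*4) = -8*(-5 - 4) = -8*(-9) = 72)
z(K) = √(3 + K + 2*K²) (z(K) = √(K + ((K² + K²) + 3)) = √(K + (2*K² + 3)) = √(K + (3 + 2*K²)) = √(3 + K + 2*K²))
k(t, J) = 72
(46 + (k(-3, z(-2)) - 8))*11 = (46 + (72 - 8))*11 = (46 + 64)*11 = 110*11 = 1210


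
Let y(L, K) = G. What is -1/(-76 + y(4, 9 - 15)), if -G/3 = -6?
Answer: 1/58 ≈ 0.017241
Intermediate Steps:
G = 18 (G = -3*(-6) = 18)
y(L, K) = 18
-1/(-76 + y(4, 9 - 15)) = -1/(-76 + 18) = -1/(-58) = -1*(-1/58) = 1/58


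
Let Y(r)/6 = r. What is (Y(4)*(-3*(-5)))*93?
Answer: 33480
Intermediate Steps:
Y(r) = 6*r
(Y(4)*(-3*(-5)))*93 = ((6*4)*(-3*(-5)))*93 = (24*15)*93 = 360*93 = 33480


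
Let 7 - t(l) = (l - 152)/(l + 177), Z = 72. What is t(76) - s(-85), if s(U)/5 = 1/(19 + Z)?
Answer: 166812/23023 ≈ 7.2455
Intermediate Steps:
t(l) = 7 - (-152 + l)/(177 + l) (t(l) = 7 - (l - 152)/(l + 177) = 7 - (-152 + l)/(177 + l))
s(U) = 5/91 (s(U) = 5/(19 + 72) = 5/91)
t(76) - s(-85) = (1391 + 6*76)/(177 + 76) - 1*5/91 = (1391 + 456)/253 - 5/91 = (1/253)*1847 - 5/91 = 1847/253 - 5/91 = 166812/23023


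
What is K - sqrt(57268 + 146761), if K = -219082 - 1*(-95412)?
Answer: -123670 - sqrt(204029) ≈ -1.2412e+5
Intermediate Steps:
K = -123670 (K = -219082 + 95412 = -123670)
K - sqrt(57268 + 146761) = -123670 - sqrt(57268 + 146761) = -123670 - sqrt(204029)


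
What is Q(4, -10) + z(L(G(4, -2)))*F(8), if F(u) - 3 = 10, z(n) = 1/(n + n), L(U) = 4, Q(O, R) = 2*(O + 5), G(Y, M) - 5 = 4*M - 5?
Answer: 157/8 ≈ 19.625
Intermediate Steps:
G(Y, M) = 4*M (G(Y, M) = 5 + (4*M - 5) = 5 + (-5 + 4*M) = 4*M)
Q(O, R) = 10 + 2*O (Q(O, R) = 2*(5 + O) = 10 + 2*O)
z(n) = 1/(2*n)
F(u) = 13 (F(u) = 3 + 10 = 13)
Q(4, -10) + z(L(G(4, -2)))*F(8) = (10 + 2*4) + ((1/2)/4)*13 = (10 + 8) + ((1/2)*(1/4))*13 = 18 + (1/8)*13 = 18 + 13/8 = 157/8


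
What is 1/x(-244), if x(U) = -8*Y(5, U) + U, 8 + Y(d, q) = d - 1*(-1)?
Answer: -1/228 ≈ -0.0043860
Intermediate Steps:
Y(d, q) = -7 + d (Y(d, q) = -8 + (d - 1*(-1)) = -8 + (d + 1) = -8 + (1 + d) = -7 + d)
x(U) = 16 + U (x(U) = -8*(-7 + 5) + U = -8*(-2) + U = 16 + U)
1/x(-244) = 1/(16 - 244) = 1/(-228) = -1/228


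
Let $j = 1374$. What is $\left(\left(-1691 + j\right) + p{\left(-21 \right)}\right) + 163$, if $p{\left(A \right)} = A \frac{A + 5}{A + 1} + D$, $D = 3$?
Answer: $- \frac{839}{5} \approx -167.8$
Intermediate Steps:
$p{\left(A \right)} = 3 + \frac{A \left(5 + A\right)}{1 + A}$ ($p{\left(A \right)} = A \frac{A + 5}{A + 1} + 3 = A \frac{5 + A}{1 + A} + 3 = \frac{A \left(5 + A\right)}{1 + A} + 3 = 3 + \frac{A \left(5 + A\right)}{1 + A}$)
$\left(\left(-1691 + j\right) + p{\left(-21 \right)}\right) + 163 = \left(\left(-1691 + 1374\right) + \frac{3 + \left(-21\right)^{2} + 8 \left(-21\right)}{1 - 21}\right) + 163 = \left(-317 + \frac{3 + 441 - 168}{-20}\right) + 163 = \left(-317 - \frac{69}{5}\right) + 163 = - \frac{1654}{5} + 163 = - \frac{839}{5}$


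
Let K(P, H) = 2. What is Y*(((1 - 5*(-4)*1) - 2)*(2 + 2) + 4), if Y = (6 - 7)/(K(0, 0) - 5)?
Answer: 80/3 ≈ 26.667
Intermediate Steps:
Y = ⅓ (Y = (6 - 7)/(2 - 5) = -1/(-3) = -1*(-⅓) = ⅓ ≈ 0.33333)
Y*(((1 - 5*(-4)*1) - 2)*(2 + 2) + 4) = (((1 - 5*(-4)*1) - 2)*(2 + 2) + 4)/3 = (((1 + 20*1) - 2)*4 + 4)/3 = (((1 + 20) - 2)*4 + 4)/3 = ((21 - 2)*4 + 4)/3 = (19*4 + 4)/3 = (76 + 4)/3 = (⅓)*80 = 80/3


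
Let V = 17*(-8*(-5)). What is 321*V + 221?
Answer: 218501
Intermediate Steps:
V = 680 (V = 17*40 = 680)
321*V + 221 = 321*680 + 221 = 218280 + 221 = 218501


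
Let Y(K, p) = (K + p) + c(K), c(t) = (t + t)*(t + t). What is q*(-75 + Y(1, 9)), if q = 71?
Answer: -4331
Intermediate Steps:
c(t) = 4*t² (c(t) = (2*t)*(2*t) = 4*t²)
Y(K, p) = K + p + 4*K² (Y(K, p) = (K + p) + 4*K² = K + p + 4*K²)
q*(-75 + Y(1, 9)) = 71*(-75 + (1 + 9 + 4*1²)) = 71*(-75 + (1 + 9 + 4*1)) = 71*(-75 + (1 + 9 + 4)) = 71*(-75 + 14) = 71*(-61) = -4331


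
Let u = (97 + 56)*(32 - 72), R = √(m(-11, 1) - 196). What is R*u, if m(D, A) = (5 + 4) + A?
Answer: -6120*I*√186 ≈ -83466.0*I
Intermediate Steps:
m(D, A) = 9 + A
R = I*√186 (R = √((9 + 1) - 196) = √(10 - 196) = √(-186) = I*√186 ≈ 13.638*I)
u = -6120 (u = 153*(-40) = -6120)
R*u = (I*√186)*(-6120) = -6120*I*√186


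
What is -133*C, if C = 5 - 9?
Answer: 532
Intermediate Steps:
C = -4
-133*C = -133*(-4) = 532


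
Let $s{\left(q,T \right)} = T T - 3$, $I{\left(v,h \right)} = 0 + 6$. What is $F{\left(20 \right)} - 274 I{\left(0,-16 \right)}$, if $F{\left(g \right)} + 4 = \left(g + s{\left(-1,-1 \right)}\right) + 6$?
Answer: $-1624$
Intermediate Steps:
$I{\left(v,h \right)} = 6$
$s{\left(q,T \right)} = -3 + T^{2}$ ($s{\left(q,T \right)} = T^{2} - 3 = -3 + T^{2}$)
$F{\left(g \right)} = g$ ($F{\left(g \right)} = -4 + \left(\left(g - \left(3 - \left(-1\right)^{2}\right)\right) + 6\right) = -4 + \left(\left(g + \left(-3 + 1\right)\right) + 6\right) = -4 + \left(\left(g - 2\right) + 6\right) = -4 + \left(\left(-2 + g\right) + 6\right) = -4 + \left(4 + g\right) = g$)
$F{\left(20 \right)} - 274 I{\left(0,-16 \right)} = 20 - 1644 = -1624$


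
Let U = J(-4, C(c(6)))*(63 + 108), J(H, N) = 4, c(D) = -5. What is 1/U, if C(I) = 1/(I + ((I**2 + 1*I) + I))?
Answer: 1/684 ≈ 0.0014620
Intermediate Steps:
C(I) = 1/(I**2 + 3*I) (C(I) = 1/(I + ((I**2 + I) + I)) = 1/(I + ((I + I**2) + I)) = 1/(I + (I**2 + 2*I)) = 1/(I**2 + 3*I))
U = 684 (U = 4*(63 + 108) = 4*171 = 684)
1/U = 1/684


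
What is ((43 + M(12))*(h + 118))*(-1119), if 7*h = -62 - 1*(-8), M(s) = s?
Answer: -47512740/7 ≈ -6.7875e+6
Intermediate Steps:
h = -54/7 (h = (-62 - 1*(-8))/7 = (-62 + 8)/7 = (1/7)*(-54) = -54/7 ≈ -7.7143)
((43 + M(12))*(h + 118))*(-1119) = ((43 + 12)*(-54/7 + 118))*(-1119) = (55*(772/7))*(-1119) = (42460/7)*(-1119) = -47512740/7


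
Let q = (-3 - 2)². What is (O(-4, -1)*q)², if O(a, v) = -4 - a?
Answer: 0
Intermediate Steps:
q = 25 (q = (-5)² = 25)
(O(-4, -1)*q)² = ((-4 - 1*(-4))*25)² = ((-4 + 4)*25)² = (0*25)² = 0² = 0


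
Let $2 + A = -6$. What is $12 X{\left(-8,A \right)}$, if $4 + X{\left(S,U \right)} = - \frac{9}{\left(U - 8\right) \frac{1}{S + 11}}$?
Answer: $- \frac{111}{4} \approx -27.75$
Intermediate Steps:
$A = -8$ ($A = -2 - 6 = -8$)
$X{\left(S,U \right)} = -4 - \frac{9 \left(11 + S\right)}{-8 + U}$ ($X{\left(S,U \right)} = -4 - \frac{9}{\left(U - 8\right) \frac{1}{S + 11}} = -4 - \frac{9}{\left(-8 + U\right) \frac{1}{11 + S}} = -4 - \frac{9}{\frac{1}{11 + S} \left(-8 + U\right)} = -4 - 9 \frac{11 + S}{-8 + U} = -4 - \frac{9 \left(11 + S\right)}{-8 + U}$)
$12 X{\left(-8,A \right)} = 12 \frac{-67 - -72 - -32}{-8 - 8} = 12 \frac{-67 + 72 + 32}{-16} = 12 \left(\left(- \frac{1}{16}\right) 37\right) = 12 \left(- \frac{37}{16}\right) = - \frac{111}{4}$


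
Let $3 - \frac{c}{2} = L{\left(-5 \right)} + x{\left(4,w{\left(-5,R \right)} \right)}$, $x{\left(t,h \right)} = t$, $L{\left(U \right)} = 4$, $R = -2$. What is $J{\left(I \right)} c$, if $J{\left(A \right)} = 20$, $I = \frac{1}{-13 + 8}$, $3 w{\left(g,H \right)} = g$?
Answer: $-200$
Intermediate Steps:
$w{\left(g,H \right)} = \frac{g}{3}$
$I = - \frac{1}{5}$ ($I = \frac{1}{-5} = - \frac{1}{5} \approx -0.2$)
$c = -10$ ($c = 6 - 2 \left(4 + 4\right) = 6 - 16 = -10$)
$J{\left(I \right)} c = 20 \left(-10\right) = -200$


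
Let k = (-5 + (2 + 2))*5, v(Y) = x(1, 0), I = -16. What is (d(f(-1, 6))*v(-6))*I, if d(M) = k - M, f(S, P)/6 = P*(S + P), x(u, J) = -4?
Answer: -11840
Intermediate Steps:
f(S, P) = 6*P*(P + S) (f(S, P) = 6*(P*(S + P)) = 6*(P*(P + S)) = 6*P*(P + S))
v(Y) = -4
k = -5 (k = (-5 + 4)*5 = -1*5 = -5)
d(M) = -5 - M
(d(f(-1, 6))*v(-6))*I = ((-5 - 6*6*(6 - 1))*(-4))*(-16) = ((-5 - 6*6*5)*(-4))*(-16) = ((-5 - 1*180)*(-4))*(-16) = ((-5 - 180)*(-4))*(-16) = -185*(-4)*(-16) = 740*(-16) = -11840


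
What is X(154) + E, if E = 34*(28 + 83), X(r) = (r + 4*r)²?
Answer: 596674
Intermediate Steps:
X(r) = 25*r² (X(r) = (5*r)² = 25*r²)
E = 3774 (E = 34*111 = 3774)
X(154) + E = 25*154² + 3774 = 25*23716 + 3774 = 592900 + 3774 = 596674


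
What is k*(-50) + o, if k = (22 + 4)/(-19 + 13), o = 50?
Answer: 800/3 ≈ 266.67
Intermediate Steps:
k = -13/3 (k = 26/(-6) = 26*(-⅙) = -13/3 ≈ -4.3333)
k*(-50) + o = -13/3*(-50) + 50 = 650/3 + 50 = 800/3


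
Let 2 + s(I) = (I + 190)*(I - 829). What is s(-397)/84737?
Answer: 253780/84737 ≈ 2.9949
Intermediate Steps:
s(I) = -2 + (-829 + I)*(190 + I) (s(I) = -2 + (I + 190)*(I - 829) = -2 + (190 + I)*(-829 + I) = -2 + (-829 + I)*(190 + I))
s(-397)/84737 = (-157512 + (-397)**2 - 639*(-397))/84737 = (-157512 + 157609 + 253683)*(1/84737) = 253780*(1/84737) = 253780/84737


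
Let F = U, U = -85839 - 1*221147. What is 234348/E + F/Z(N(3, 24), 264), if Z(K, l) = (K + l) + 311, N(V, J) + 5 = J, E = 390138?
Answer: -9968975113/19311831 ≈ -516.21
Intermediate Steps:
N(V, J) = -5 + J
Z(K, l) = 311 + K + l
U = -306986 (U = -85839 - 221147 = -306986)
F = -306986
234348/E + F/Z(N(3, 24), 264) = 234348/390138 - 306986/(311 + (-5 + 24) + 264) = 234348*(1/390138) - 306986/(311 + 19 + 264) = 39058/65023 - 306986/594 = 39058/65023 - 306986*1/594 = 39058/65023 - 153493/297 = -9968975113/19311831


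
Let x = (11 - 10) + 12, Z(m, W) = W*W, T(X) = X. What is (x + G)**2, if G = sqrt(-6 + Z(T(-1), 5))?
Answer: (13 + sqrt(19))**2 ≈ 301.33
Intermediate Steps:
Z(m, W) = W**2
x = 13 (x = 1 + 12 = 13)
G = sqrt(19) (G = sqrt(-6 + 5**2) = sqrt(-6 + 25) = sqrt(19) ≈ 4.3589)
(x + G)**2 = (13 + sqrt(19))**2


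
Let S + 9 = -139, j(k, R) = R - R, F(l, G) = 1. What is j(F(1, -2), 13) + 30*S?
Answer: -4440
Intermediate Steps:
j(k, R) = 0
S = -148 (S = -9 - 139 = -148)
j(F(1, -2), 13) + 30*S = 0 + 30*(-148) = 0 - 4440 = -4440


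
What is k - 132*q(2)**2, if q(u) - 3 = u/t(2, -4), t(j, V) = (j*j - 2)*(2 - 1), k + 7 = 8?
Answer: -2111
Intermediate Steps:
k = 1 (k = -7 + 8 = 1)
t(j, V) = -2 + j**2 (t(j, V) = (j**2 - 2)*1 = (-2 + j**2)*1 = -2 + j**2)
q(u) = 3 + u/2 (q(u) = 3 + u/(-2 + 2**2) = 3 + u/(-2 + 4) = 3 + u/2)
k - 132*q(2)**2 = 1 - 132*(3 + (1/2)*2)**2 = 1 - 132*(3 + 1)**2 = 1 - 132*4**2 = 1 - 132*16 = 1 - 2112 = -2111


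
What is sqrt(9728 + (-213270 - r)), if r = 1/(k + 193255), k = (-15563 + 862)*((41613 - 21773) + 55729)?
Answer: 21*I*sqrt(569436687260741586098)/1110746614 ≈ 451.16*I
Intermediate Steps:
k = -1110939869 (k = -14701*(19840 + 55729) = -14701*75569 = -1110939869)
r = -1/1110746614 (r = 1/(-1110939869 + 193255) = 1/(-1110746614) = -1/1110746614 ≈ -9.0029e-10)
sqrt(9728 + (-213270 - r)) = sqrt(9728 + (-213270 - 1*(-1/1110746614))) = sqrt(9728 + (-213270 + 1/1110746614)) = sqrt(9728 - 236888930367779/1110746614) = sqrt(-226083587306787/1110746614) = 21*I*sqrt(569436687260741586098)/1110746614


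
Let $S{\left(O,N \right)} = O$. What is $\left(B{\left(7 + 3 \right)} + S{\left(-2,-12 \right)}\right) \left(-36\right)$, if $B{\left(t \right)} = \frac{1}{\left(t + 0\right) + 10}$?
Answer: $\frac{351}{5} \approx 70.2$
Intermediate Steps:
$B{\left(t \right)} = \frac{1}{10 + t}$ ($B{\left(t \right)} = \frac{1}{t + 10} = \frac{1}{10 + t}$)
$\left(B{\left(7 + 3 \right)} + S{\left(-2,-12 \right)}\right) \left(-36\right) = \left(\frac{1}{10 + \left(7 + 3\right)} - 2\right) \left(-36\right) = \left(\frac{1}{10 + 10} - 2\right) \left(-36\right) = \left(\frac{1}{20} - 2\right) \left(-36\right) = \left(- \frac{39}{20}\right) \left(-36\right) = \frac{351}{5}$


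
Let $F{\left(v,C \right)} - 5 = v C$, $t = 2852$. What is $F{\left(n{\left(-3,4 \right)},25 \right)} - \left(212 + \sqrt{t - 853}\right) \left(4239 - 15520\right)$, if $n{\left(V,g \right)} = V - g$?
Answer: $2391402 + 11281 \sqrt{1999} \approx 2.8958 \cdot 10^{6}$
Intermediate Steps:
$F{\left(v,C \right)} = 5 + C v$ ($F{\left(v,C \right)} = 5 + v C = 5 + C v$)
$F{\left(n{\left(-3,4 \right)},25 \right)} - \left(212 + \sqrt{t - 853}\right) \left(4239 - 15520\right) = \left(5 + 25 \left(-3 - 4\right)\right) - \left(212 + \sqrt{2852 - 853}\right) \left(4239 - 15520\right) = \left(5 + 25 \left(-3 - 4\right)\right) - \left(212 + \sqrt{1999}\right) \left(-11281\right) = \left(5 + 25 \left(-7\right)\right) - \left(-2391572 - 11281 \sqrt{1999}\right) = \left(5 - 175\right) + \left(2391572 + 11281 \sqrt{1999}\right) = -170 + \left(2391572 + 11281 \sqrt{1999}\right) = 2391402 + 11281 \sqrt{1999}$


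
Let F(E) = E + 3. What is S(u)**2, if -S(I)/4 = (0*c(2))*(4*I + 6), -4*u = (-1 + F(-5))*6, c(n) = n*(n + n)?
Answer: 0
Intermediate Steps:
F(E) = 3 + E
c(n) = 2*n**2 (c(n) = n*(2*n) = 2*n**2)
u = 9/2 (u = -(-1 + (3 - 5))*6/4 = -(-1 - 2)*6/4 = -(-3)*6/4 = -1/4*(-18) = 9/2 ≈ 4.5000)
S(I) = 0 (S(I) = -4*0*(2*2**2)*(4*I + 6) = -4*0*(2*4)*(6 + 4*I) = -4*0*8*(6 + 4*I) = -0*(6 + 4*I) = -4*0 = 0)
S(u)**2 = 0**2 = 0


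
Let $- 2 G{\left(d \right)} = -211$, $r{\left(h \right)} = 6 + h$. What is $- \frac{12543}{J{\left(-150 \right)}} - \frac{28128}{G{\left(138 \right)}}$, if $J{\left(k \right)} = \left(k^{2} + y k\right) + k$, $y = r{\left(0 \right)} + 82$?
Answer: $- \frac{172462991}{643550} \approx -267.99$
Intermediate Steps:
$y = 88$ ($y = \left(6 + 0\right) + 82 = 6 + 82 = 88$)
$G{\left(d \right)} = \frac{211}{2}$ ($G{\left(d \right)} = \left(- \frac{1}{2}\right) \left(-211\right) = \frac{211}{2}$)
$J{\left(k \right)} = k^{2} + 89 k$ ($J{\left(k \right)} = \left(k^{2} + 88 k\right) + k = k^{2} + 89 k$)
$- \frac{12543}{J{\left(-150 \right)}} - \frac{28128}{G{\left(138 \right)}} = - \frac{12543}{\left(-150\right) \left(89 - 150\right)} - \frac{28128}{\frac{211}{2}} = - \frac{12543}{\left(-150\right) \left(-61\right)} - \frac{56256}{211} = - \frac{12543}{9150} - \frac{56256}{211} = \left(-12543\right) \frac{1}{9150} - \frac{56256}{211} = - \frac{4181}{3050} - \frac{56256}{211} = - \frac{172462991}{643550}$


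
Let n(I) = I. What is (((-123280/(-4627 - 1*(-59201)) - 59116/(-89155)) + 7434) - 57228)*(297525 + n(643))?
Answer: -2778498130527778128/187136345 ≈ -1.4847e+10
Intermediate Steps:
(((-123280/(-4627 - 1*(-59201)) - 59116/(-89155)) + 7434) - 57228)*(297525 + n(643)) = (((-123280/(-4627 - 1*(-59201)) - 59116/(-89155)) + 7434) - 57228)*(297525 + 643) = (((-123280/(-4627 + 59201) - 59116*(-1/89155)) + 7434) - 57228)*298168 = (((-123280/54574 + 59116/89155) + 7434) - 57228)*298168 = (((-123280*1/54574 + 59116/89155) + 7434) - 57228)*298168 = (((-61640/27287 + 59116/89155) + 7434) - 57228)*298168 = ((-3882415908/2432772485 + 7434) - 57228)*298168 = (18081348237582/2432772485 - 57228)*298168 = -121141355533998/2432772485*298168 = -2778498130527778128/187136345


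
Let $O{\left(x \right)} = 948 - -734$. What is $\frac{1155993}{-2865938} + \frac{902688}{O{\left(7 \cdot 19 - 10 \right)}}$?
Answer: $\frac{1292551730559}{2410253858} \approx 536.27$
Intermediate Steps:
$O{\left(x \right)} = 1682$ ($O{\left(x \right)} = 948 + 734 = 1682$)
$\frac{1155993}{-2865938} + \frac{902688}{O{\left(7 \cdot 19 - 10 \right)}} = \frac{1155993}{-2865938} + \frac{902688}{1682} = 1155993 \left(- \frac{1}{2865938}\right) + 902688 \cdot \frac{1}{1682} = - \frac{1155993}{2865938} + \frac{451344}{841} = \frac{1292551730559}{2410253858}$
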